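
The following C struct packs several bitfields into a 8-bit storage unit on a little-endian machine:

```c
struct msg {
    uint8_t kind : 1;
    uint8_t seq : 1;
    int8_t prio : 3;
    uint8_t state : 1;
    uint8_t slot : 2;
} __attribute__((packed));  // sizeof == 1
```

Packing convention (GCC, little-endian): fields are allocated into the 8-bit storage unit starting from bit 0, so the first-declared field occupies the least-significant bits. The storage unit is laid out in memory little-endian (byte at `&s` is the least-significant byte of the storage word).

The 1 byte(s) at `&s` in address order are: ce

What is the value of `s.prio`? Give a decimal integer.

3

[0]=0xce (little-endian) → word 0xce
kind:1 @ bit 0 → (0xce>>0)&0x1 = 0x0
seq:1 @ bit 1 → (0xce>>1)&0x1 = 0x1
prio:3 @ bit 2 → (0xce>>2)&0x7 = 0x3  ←
state:1 @ bit 5 → (0xce>>5)&0x1 = 0x0
slot:2 @ bit 6 → (0xce>>6)&0x3 = 0x3
prio signed 3b, MSB=0: value = 3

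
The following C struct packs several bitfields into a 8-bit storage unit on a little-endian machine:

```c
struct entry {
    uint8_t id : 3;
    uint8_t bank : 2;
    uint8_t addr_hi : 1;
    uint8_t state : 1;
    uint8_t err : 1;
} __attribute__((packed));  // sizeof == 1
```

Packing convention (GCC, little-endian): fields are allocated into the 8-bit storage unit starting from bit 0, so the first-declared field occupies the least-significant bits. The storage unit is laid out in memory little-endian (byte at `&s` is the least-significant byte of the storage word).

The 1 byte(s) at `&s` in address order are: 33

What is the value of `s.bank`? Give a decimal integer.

[0]=0x33 (little-endian) → word 0x33
id [0+:3] = (word>>0) & 0x7 = 3
bank [3+:2] = (word>>3) & 0x3 = 2  ←
addr_hi [5+:1] = (word>>5) & 0x1 = 1
state [6+:1] = (word>>6) & 0x1 = 0
err [7+:1] = (word>>7) & 0x1 = 0

2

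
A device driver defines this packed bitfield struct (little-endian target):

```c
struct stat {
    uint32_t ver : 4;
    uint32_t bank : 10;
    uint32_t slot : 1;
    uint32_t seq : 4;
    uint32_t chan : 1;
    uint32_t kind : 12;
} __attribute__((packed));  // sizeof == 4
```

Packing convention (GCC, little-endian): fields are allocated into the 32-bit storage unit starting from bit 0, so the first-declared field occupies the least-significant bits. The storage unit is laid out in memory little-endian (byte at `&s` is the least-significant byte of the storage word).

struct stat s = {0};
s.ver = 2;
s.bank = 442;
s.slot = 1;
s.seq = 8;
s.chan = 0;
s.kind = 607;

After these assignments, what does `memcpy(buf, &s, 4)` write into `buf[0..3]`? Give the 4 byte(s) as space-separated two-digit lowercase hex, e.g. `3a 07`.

ver (4b) val=2 bits=0x2 at bit 0: 0x00000002
bank (10b) val=442 bits=0x1ba at bit 4: 0x00001ba2
slot (1b) val=1 bits=0x1 at bit 14: 0x00005ba2
seq (4b) val=8 bits=0x8 at bit 15: 0x00045ba2
chan (1b) val=0 bits=0x0 at bit 19: 0x00045ba2
kind (12b) val=607 bits=0x25f at bit 20: 0x25f45ba2
word = 0x25f45ba2 → little-endian bytes:
  [0]=0xa2  [1]=0x5b  [2]=0xf4  [3]=0x25

a2 5b f4 25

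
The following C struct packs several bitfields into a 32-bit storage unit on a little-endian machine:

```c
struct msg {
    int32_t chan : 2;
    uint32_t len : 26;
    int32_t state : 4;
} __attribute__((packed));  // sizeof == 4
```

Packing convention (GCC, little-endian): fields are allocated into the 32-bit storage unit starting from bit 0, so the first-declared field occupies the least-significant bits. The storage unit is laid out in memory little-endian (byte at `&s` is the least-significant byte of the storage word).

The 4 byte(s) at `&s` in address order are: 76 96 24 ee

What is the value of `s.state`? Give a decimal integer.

[0]=0x76 [1]=0x96 [2]=0x24 [3]=0xee (little-endian) → word 0xee249676
chan [0+:2] = (word>>0) & 0x3 = 2
len [2+:26] = (word>>2) & 0x3ffffff = 59319709
state [28+:4] = (word>>28) & 0xf = 14  ←
state signed 4b, MSB=1: 14 - 16 = -2

-2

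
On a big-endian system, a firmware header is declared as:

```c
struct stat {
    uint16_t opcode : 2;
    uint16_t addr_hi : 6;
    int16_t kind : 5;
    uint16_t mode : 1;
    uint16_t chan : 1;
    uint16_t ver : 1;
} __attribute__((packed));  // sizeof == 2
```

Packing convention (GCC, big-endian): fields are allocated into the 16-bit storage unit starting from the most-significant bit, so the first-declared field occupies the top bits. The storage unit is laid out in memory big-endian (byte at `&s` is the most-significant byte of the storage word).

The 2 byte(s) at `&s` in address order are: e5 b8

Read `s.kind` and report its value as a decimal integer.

-9

[0]=0xe5 [1]=0xb8 (big-endian) → word 0xe5b8
opcode [14+:2] = (word>>14) & 0x3 = 3
addr_hi [8+:6] = (word>>8) & 0x3f = 37
kind [3+:5] = (word>>3) & 0x1f = 23  ←
mode [2+:1] = (word>>2) & 0x1 = 0
chan [1+:1] = (word>>1) & 0x1 = 0
ver [0+:1] = (word>>0) & 0x1 = 0
kind signed 5b, MSB=1: 23 - 32 = -9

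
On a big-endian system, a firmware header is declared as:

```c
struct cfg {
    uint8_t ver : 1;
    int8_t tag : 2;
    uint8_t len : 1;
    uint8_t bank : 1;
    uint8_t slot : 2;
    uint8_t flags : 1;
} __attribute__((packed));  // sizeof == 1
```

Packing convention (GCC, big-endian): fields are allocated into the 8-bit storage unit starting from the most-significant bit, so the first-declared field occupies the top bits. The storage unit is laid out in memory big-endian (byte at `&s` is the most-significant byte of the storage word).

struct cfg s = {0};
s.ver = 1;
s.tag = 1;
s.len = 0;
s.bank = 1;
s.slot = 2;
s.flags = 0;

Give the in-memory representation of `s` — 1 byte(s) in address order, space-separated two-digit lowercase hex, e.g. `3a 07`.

ver:1 = 1 → 0x1 << 7 → word 0x80
tag:2 = 1 → 0x1 << 5 → word 0xa0
len:1 = 0 → 0x0 << 4 → word 0xa0
bank:1 = 1 → 0x1 << 3 → word 0xa8
slot:2 = 2 → 0x2 << 1 → word 0xac
flags:1 = 0 → 0x0 << 0 → word 0xac
word = 0xac → big-endian bytes:
  [0]=0xac

ac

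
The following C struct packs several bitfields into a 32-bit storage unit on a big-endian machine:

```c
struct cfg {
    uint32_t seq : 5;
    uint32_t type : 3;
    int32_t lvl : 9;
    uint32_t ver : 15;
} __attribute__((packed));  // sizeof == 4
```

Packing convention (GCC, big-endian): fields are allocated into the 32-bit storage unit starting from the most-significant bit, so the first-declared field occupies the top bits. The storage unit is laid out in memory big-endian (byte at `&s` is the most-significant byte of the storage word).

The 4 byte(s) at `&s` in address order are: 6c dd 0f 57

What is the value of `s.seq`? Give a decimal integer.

13

[0]=0x6c [1]=0xdd [2]=0x0f [3]=0x57 (big-endian) → word 0x6cdd0f57
seq [27+:5] = (word>>27) & 0x1f = 13  ←
type [24+:3] = (word>>24) & 0x7 = 4
lvl [15+:9] = (word>>15) & 0x1ff = 442
ver [0+:15] = (word>>0) & 0x7fff = 3927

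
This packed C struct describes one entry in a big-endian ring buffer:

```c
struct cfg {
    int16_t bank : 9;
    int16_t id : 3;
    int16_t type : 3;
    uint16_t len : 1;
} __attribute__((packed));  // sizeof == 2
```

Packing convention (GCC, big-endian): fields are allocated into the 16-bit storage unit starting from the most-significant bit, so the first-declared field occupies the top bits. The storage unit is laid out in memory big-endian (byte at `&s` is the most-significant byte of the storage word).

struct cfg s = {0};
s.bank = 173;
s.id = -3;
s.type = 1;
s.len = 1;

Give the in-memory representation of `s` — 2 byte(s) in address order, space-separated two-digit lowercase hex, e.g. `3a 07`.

[7+:9] bank=173 & 0x1ff = 0xad; word=0x5680
[4+:3] id=-3 & 0x7 = 0x5; word=0x56d0
[1+:3] type=1 & 0x7 = 0x1; word=0x56d2
[0+:1] len=1 & 0x1 = 0x1; word=0x56d3
word = 0x56d3 → big-endian bytes:
  [0]=0x56  [1]=0xd3

56 d3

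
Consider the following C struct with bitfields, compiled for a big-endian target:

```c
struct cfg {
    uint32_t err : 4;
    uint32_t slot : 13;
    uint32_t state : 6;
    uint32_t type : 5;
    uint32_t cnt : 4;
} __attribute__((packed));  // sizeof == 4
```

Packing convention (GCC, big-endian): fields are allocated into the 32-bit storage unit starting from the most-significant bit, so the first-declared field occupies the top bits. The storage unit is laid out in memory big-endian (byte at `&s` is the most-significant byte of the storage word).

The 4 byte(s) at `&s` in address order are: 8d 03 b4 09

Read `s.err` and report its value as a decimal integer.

8

[0]=0x8d [1]=0x03 [2]=0xb4 [3]=0x09 (big-endian) → word 0x8d03b409
err:4 @ bit 28 → (0x8d03b409>>28)&0xf = 0x8  ←
slot:13 @ bit 15 → (0x8d03b409>>15)&0x1fff = 0x1a07
state:6 @ bit 9 → (0x8d03b409>>9)&0x3f = 0x1a
type:5 @ bit 4 → (0x8d03b409>>4)&0x1f = 0x0
cnt:4 @ bit 0 → (0x8d03b409>>0)&0xf = 0x9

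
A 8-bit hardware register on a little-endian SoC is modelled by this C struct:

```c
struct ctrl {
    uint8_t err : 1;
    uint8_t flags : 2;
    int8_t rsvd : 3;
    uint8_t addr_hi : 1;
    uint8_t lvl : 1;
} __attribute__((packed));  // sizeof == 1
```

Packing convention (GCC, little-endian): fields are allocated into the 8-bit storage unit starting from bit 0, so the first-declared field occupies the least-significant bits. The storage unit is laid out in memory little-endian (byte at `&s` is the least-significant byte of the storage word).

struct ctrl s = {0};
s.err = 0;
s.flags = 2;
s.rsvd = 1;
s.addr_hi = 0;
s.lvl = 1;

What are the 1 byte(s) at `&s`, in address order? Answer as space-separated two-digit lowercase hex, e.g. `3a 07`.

8c

err:1 = 0 → 0x0 << 0 → word 0x00
flags:2 = 2 → 0x2 << 1 → word 0x04
rsvd:3 = 1 → 0x1 << 3 → word 0x0c
addr_hi:1 = 0 → 0x0 << 6 → word 0x0c
lvl:1 = 1 → 0x1 << 7 → word 0x8c
word = 0x8c → little-endian bytes:
  [0]=0x8c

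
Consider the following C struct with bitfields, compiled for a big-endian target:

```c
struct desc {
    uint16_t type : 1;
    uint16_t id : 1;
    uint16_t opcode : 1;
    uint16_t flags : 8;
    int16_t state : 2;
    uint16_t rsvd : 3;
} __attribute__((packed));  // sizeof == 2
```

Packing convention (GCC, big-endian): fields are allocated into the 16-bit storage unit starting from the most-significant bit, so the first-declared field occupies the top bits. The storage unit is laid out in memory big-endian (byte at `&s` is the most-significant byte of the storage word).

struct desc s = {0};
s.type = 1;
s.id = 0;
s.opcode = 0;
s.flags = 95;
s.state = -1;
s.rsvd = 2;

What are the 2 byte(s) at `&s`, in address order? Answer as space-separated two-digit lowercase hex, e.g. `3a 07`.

8b fa

type (1b) val=1 bits=0x1 at bit 15: 0x8000
id (1b) val=0 bits=0x0 at bit 14: 0x8000
opcode (1b) val=0 bits=0x0 at bit 13: 0x8000
flags (8b) val=95 bits=0x5f at bit 5: 0x8be0
state (2b) val=-1 bits=0x3 at bit 3: 0x8bf8
rsvd (3b) val=2 bits=0x2 at bit 0: 0x8bfa
word = 0x8bfa → big-endian bytes:
  [0]=0x8b  [1]=0xfa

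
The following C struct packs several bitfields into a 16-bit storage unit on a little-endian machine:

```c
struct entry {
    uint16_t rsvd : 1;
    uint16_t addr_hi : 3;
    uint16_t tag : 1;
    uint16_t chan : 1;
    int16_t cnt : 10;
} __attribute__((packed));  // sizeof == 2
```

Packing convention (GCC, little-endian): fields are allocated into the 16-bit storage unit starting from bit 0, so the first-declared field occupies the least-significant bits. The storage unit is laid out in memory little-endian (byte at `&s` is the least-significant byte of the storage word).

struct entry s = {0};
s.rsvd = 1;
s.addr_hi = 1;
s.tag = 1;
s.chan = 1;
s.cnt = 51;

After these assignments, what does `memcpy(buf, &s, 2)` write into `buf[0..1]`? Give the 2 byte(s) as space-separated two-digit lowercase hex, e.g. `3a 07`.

rsvd:1 = 1 → 0x1 << 0 → word 0x0001
addr_hi:3 = 1 → 0x1 << 1 → word 0x0003
tag:1 = 1 → 0x1 << 4 → word 0x0013
chan:1 = 1 → 0x1 << 5 → word 0x0033
cnt:10 = 51 → 0x33 << 6 → word 0x0cf3
word = 0x0cf3 → little-endian bytes:
  [0]=0xf3  [1]=0x0c

f3 0c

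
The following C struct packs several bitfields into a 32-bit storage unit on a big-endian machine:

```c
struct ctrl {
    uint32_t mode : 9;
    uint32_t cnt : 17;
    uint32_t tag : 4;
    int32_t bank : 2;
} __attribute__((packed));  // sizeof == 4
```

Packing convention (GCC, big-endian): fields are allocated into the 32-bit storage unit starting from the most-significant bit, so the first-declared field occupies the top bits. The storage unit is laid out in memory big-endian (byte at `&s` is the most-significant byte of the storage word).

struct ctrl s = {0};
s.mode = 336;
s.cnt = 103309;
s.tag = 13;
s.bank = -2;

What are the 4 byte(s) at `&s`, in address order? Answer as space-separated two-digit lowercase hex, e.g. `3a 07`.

a8 64 e3 76

mode:9 = 336 → 0x150 << 23 → word 0xa8000000
cnt:17 = 103309 → 0x1938d << 6 → word 0xa864e340
tag:4 = 13 → 0xd << 2 → word 0xa864e374
bank:2 = -2 → 0x2 << 0 → word 0xa864e376
word = 0xa864e376 → big-endian bytes:
  [0]=0xa8  [1]=0x64  [2]=0xe3  [3]=0x76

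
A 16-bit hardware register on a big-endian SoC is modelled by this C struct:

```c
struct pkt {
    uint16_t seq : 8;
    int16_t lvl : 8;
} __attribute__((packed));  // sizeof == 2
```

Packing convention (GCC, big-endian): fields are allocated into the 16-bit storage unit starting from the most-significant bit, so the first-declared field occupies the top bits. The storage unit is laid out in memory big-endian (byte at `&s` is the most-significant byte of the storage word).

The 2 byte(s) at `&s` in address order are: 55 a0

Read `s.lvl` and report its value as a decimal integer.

-96

[0]=0x55 [1]=0xa0 (big-endian) → word 0x55a0
seq [8+:8] = (word>>8) & 0xff = 85
lvl [0+:8] = (word>>0) & 0xff = 160  ←
lvl signed 8b, MSB=1: 160 - 256 = -96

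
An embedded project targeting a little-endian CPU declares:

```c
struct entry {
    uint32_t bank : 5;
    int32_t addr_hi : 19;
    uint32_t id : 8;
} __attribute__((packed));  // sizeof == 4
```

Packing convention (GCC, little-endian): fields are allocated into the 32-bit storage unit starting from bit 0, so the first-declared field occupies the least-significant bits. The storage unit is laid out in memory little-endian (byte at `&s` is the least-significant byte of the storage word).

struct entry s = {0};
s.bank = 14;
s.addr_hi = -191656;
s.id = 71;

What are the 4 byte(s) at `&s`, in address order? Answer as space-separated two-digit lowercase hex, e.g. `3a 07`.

0e 6b a2 47

[0+:5] bank=14 & 0x1f = 0xe; word=0x0000000e
[5+:19] addr_hi=-191656 & 0x7ffff = 0x51358; word=0x00a26b0e
[24+:8] id=71 & 0xff = 0x47; word=0x47a26b0e
word = 0x47a26b0e → little-endian bytes:
  [0]=0x0e  [1]=0x6b  [2]=0xa2  [3]=0x47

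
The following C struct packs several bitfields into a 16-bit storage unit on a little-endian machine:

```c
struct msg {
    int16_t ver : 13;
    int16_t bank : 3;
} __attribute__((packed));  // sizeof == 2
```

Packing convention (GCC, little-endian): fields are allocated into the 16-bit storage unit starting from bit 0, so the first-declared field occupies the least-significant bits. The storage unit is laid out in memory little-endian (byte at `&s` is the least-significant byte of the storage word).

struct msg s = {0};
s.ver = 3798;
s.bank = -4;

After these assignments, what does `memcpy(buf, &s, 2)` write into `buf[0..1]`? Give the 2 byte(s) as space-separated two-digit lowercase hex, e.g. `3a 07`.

[0+:13] ver=3798 & 0x1fff = 0xed6; word=0x0ed6
[13+:3] bank=-4 & 0x7 = 0x4; word=0x8ed6
word = 0x8ed6 → little-endian bytes:
  [0]=0xd6  [1]=0x8e

d6 8e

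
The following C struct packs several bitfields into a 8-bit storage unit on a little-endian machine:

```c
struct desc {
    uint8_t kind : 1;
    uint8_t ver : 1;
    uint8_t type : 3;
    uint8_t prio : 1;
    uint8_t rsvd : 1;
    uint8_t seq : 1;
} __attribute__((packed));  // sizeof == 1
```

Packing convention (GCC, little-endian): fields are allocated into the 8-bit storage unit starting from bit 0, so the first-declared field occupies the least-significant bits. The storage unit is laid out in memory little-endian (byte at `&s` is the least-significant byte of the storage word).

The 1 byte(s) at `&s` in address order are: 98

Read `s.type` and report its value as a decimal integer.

[0]=0x98 (little-endian) → word 0x98
kind [0+:1] = (word>>0) & 0x1 = 0
ver [1+:1] = (word>>1) & 0x1 = 0
type [2+:3] = (word>>2) & 0x7 = 6  ←
prio [5+:1] = (word>>5) & 0x1 = 0
rsvd [6+:1] = (word>>6) & 0x1 = 0
seq [7+:1] = (word>>7) & 0x1 = 1

6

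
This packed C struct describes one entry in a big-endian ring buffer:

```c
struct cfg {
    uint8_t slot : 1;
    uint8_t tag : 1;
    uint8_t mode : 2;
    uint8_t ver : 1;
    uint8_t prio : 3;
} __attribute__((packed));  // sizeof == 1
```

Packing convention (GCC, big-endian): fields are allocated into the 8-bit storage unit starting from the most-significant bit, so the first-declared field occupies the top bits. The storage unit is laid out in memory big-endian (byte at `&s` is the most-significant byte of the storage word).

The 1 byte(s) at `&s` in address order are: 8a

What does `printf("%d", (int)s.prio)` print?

2

[0]=0x8a (big-endian) → word 0x8a
slot [7+:1] = (word>>7) & 0x1 = 1
tag [6+:1] = (word>>6) & 0x1 = 0
mode [4+:2] = (word>>4) & 0x3 = 0
ver [3+:1] = (word>>3) & 0x1 = 1
prio [0+:3] = (word>>0) & 0x7 = 2  ←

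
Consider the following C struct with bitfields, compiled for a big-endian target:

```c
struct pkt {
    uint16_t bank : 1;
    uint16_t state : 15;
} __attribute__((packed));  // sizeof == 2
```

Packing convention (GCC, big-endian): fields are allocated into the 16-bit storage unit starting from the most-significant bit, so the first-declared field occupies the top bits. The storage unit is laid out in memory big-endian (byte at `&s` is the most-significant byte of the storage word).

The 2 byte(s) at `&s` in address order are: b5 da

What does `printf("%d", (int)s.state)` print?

13786

[0]=0xb5 [1]=0xda (big-endian) → word 0xb5da
bank [15+:1] = (word>>15) & 0x1 = 1
state [0+:15] = (word>>0) & 0x7fff = 13786  ←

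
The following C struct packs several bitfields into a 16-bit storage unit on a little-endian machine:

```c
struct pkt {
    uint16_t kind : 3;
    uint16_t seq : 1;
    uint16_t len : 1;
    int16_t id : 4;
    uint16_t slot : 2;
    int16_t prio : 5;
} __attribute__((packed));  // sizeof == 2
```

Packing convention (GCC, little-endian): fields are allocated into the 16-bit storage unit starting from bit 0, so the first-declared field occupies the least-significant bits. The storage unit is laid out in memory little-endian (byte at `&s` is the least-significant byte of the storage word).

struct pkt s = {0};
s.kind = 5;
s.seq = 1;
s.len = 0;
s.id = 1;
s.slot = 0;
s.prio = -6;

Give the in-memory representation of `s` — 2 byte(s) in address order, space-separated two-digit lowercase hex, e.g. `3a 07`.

[0+:3] kind=5 & 0x7 = 0x5; word=0x0005
[3+:1] seq=1 & 0x1 = 0x1; word=0x000d
[4+:1] len=0 & 0x1 = 0x0; word=0x000d
[5+:4] id=1 & 0xf = 0x1; word=0x002d
[9+:2] slot=0 & 0x3 = 0x0; word=0x002d
[11+:5] prio=-6 & 0x1f = 0x1a; word=0xd02d
word = 0xd02d → little-endian bytes:
  [0]=0x2d  [1]=0xd0

2d d0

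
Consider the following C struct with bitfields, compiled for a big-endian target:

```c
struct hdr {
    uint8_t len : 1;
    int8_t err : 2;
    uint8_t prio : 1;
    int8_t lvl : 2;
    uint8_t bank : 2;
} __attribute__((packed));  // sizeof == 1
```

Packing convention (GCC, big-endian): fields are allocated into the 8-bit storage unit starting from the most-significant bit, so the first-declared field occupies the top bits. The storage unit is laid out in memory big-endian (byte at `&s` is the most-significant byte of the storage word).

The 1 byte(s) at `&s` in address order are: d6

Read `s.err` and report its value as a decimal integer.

-2

[0]=0xd6 (big-endian) → word 0xd6
len [7+:1] = (word>>7) & 0x1 = 1
err [5+:2] = (word>>5) & 0x3 = 2  ←
prio [4+:1] = (word>>4) & 0x1 = 1
lvl [2+:2] = (word>>2) & 0x3 = 1
bank [0+:2] = (word>>0) & 0x3 = 2
err signed 2b, MSB=1: 2 - 4 = -2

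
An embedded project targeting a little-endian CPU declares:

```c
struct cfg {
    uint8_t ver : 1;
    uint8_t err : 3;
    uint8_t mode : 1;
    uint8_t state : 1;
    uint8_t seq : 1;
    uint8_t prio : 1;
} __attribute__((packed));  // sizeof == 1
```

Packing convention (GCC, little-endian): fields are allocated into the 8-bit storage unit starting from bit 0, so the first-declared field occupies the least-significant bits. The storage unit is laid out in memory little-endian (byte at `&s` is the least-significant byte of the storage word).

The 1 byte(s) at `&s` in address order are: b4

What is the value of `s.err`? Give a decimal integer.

2

[0]=0xb4 (little-endian) → word 0xb4
ver:1 @ bit 0 → (0xb4>>0)&0x1 = 0x0
err:3 @ bit 1 → (0xb4>>1)&0x7 = 0x2  ←
mode:1 @ bit 4 → (0xb4>>4)&0x1 = 0x1
state:1 @ bit 5 → (0xb4>>5)&0x1 = 0x1
seq:1 @ bit 6 → (0xb4>>6)&0x1 = 0x0
prio:1 @ bit 7 → (0xb4>>7)&0x1 = 0x1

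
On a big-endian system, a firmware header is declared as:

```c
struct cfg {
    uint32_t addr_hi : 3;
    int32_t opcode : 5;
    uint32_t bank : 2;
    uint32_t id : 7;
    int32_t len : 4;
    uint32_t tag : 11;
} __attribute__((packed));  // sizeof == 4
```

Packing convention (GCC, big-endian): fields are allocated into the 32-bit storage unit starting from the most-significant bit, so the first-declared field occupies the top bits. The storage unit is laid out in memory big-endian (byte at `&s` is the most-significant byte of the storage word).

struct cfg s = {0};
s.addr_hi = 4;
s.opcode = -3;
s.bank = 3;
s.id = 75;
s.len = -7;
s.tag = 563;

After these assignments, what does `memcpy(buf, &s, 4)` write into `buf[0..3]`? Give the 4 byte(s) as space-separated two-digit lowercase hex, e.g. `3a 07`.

9d e5 ca 33

addr_hi (3b) val=4 bits=0x4 at bit 29: 0x80000000
opcode (5b) val=-3 bits=0x1d at bit 24: 0x9d000000
bank (2b) val=3 bits=0x3 at bit 22: 0x9dc00000
id (7b) val=75 bits=0x4b at bit 15: 0x9de58000
len (4b) val=-7 bits=0x9 at bit 11: 0x9de5c800
tag (11b) val=563 bits=0x233 at bit 0: 0x9de5ca33
word = 0x9de5ca33 → big-endian bytes:
  [0]=0x9d  [1]=0xe5  [2]=0xca  [3]=0x33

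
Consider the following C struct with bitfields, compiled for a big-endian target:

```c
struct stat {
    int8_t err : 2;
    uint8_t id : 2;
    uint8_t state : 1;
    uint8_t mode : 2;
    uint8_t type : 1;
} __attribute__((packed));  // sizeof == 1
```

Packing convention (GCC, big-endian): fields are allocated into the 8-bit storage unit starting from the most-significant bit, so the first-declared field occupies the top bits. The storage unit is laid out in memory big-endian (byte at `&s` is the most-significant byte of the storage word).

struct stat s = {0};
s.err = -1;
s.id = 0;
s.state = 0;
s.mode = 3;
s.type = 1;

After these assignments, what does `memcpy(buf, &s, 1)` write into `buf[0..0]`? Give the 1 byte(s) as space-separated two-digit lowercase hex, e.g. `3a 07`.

c7

[6+:2] err=-1 & 0x3 = 0x3; word=0xc0
[4+:2] id=0 & 0x3 = 0x0; word=0xc0
[3+:1] state=0 & 0x1 = 0x0; word=0xc0
[1+:2] mode=3 & 0x3 = 0x3; word=0xc6
[0+:1] type=1 & 0x1 = 0x1; word=0xc7
word = 0xc7 → big-endian bytes:
  [0]=0xc7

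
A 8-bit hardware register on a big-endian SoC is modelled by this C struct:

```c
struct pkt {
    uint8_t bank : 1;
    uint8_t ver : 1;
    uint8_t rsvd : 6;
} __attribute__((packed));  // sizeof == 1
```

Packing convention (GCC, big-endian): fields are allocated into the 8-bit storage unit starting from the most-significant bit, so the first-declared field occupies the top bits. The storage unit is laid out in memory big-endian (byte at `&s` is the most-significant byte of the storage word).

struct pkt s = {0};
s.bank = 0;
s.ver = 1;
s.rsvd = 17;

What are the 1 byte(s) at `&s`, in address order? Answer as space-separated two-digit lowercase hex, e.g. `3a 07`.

bank:1 = 0 → 0x0 << 7 → word 0x00
ver:1 = 1 → 0x1 << 6 → word 0x40
rsvd:6 = 17 → 0x11 << 0 → word 0x51
word = 0x51 → big-endian bytes:
  [0]=0x51

51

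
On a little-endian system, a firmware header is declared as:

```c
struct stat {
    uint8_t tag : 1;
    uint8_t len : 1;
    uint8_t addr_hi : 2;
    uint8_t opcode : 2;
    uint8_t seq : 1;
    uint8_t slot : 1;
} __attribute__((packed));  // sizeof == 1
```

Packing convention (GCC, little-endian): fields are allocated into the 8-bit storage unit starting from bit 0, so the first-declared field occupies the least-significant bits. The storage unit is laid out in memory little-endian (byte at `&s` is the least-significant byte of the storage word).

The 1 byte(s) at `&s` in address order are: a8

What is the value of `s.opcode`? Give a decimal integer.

2

[0]=0xa8 (little-endian) → word 0xa8
tag:1 @ bit 0 → (0xa8>>0)&0x1 = 0x0
len:1 @ bit 1 → (0xa8>>1)&0x1 = 0x0
addr_hi:2 @ bit 2 → (0xa8>>2)&0x3 = 0x2
opcode:2 @ bit 4 → (0xa8>>4)&0x3 = 0x2  ←
seq:1 @ bit 6 → (0xa8>>6)&0x1 = 0x0
slot:1 @ bit 7 → (0xa8>>7)&0x1 = 0x1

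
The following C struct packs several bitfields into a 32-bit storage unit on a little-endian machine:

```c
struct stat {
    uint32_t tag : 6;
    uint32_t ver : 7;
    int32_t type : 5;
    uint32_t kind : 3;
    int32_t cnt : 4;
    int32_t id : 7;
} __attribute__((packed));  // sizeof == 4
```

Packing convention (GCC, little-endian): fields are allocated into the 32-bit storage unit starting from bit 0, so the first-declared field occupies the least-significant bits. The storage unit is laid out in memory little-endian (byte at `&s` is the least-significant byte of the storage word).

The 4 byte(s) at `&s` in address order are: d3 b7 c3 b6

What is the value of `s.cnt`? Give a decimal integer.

[0]=0xd3 [1]=0xb7 [2]=0xc3 [3]=0xb6 (little-endian) → word 0xb6c3b7d3
tag:6 @ bit 0 → (0xb6c3b7d3>>0)&0x3f = 0x13
ver:7 @ bit 6 → (0xb6c3b7d3>>6)&0x7f = 0x5f
type:5 @ bit 13 → (0xb6c3b7d3>>13)&0x1f = 0x1d
kind:3 @ bit 18 → (0xb6c3b7d3>>18)&0x7 = 0x0
cnt:4 @ bit 21 → (0xb6c3b7d3>>21)&0xf = 0x6  ←
id:7 @ bit 25 → (0xb6c3b7d3>>25)&0x7f = 0x5b
cnt signed 4b, MSB=0: value = 6

6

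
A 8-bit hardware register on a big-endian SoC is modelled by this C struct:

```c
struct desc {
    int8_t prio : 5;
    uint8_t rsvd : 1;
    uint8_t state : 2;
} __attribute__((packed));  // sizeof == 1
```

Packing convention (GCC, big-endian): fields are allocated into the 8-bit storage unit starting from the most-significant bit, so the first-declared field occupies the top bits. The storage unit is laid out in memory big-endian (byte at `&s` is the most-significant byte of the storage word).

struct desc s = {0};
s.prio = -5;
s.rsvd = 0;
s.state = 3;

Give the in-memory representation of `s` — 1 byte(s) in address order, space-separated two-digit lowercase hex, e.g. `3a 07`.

prio:5 = -5 → 0x1b << 3 → word 0xd8
rsvd:1 = 0 → 0x0 << 2 → word 0xd8
state:2 = 3 → 0x3 << 0 → word 0xdb
word = 0xdb → big-endian bytes:
  [0]=0xdb

db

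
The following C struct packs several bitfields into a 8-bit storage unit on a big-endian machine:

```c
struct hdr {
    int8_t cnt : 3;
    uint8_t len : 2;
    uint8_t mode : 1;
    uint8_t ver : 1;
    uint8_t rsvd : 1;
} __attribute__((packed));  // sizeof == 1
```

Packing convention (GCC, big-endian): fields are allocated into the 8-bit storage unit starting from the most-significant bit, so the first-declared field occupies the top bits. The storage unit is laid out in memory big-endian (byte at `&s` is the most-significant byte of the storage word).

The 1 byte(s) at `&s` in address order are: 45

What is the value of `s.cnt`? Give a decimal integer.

2

[0]=0x45 (big-endian) → word 0x45
cnt [5+:3] = (word>>5) & 0x7 = 2  ←
len [3+:2] = (word>>3) & 0x3 = 0
mode [2+:1] = (word>>2) & 0x1 = 1
ver [1+:1] = (word>>1) & 0x1 = 0
rsvd [0+:1] = (word>>0) & 0x1 = 1
cnt signed 3b, MSB=0: value = 2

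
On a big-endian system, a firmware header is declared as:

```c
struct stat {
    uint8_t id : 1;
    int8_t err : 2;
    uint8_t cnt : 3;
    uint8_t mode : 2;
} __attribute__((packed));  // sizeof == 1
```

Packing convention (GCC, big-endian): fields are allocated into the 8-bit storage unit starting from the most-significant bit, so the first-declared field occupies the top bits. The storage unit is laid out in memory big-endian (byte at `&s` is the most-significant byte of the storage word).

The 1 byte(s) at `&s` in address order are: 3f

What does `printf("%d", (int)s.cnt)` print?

7

[0]=0x3f (big-endian) → word 0x3f
id:1 @ bit 7 → (0x3f>>7)&0x1 = 0x0
err:2 @ bit 5 → (0x3f>>5)&0x3 = 0x1
cnt:3 @ bit 2 → (0x3f>>2)&0x7 = 0x7  ←
mode:2 @ bit 0 → (0x3f>>0)&0x3 = 0x3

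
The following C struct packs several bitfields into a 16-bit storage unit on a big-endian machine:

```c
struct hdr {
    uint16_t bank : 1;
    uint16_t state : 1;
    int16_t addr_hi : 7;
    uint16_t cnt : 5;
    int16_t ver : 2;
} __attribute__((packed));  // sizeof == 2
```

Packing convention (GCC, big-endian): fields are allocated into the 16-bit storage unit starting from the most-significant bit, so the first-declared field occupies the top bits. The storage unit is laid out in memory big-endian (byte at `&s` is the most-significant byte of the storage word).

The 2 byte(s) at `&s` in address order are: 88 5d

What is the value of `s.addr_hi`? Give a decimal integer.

16

[0]=0x88 [1]=0x5d (big-endian) → word 0x885d
bank [15+:1] = (word>>15) & 0x1 = 1
state [14+:1] = (word>>14) & 0x1 = 0
addr_hi [7+:7] = (word>>7) & 0x7f = 16  ←
cnt [2+:5] = (word>>2) & 0x1f = 23
ver [0+:2] = (word>>0) & 0x3 = 1
addr_hi signed 7b, MSB=0: value = 16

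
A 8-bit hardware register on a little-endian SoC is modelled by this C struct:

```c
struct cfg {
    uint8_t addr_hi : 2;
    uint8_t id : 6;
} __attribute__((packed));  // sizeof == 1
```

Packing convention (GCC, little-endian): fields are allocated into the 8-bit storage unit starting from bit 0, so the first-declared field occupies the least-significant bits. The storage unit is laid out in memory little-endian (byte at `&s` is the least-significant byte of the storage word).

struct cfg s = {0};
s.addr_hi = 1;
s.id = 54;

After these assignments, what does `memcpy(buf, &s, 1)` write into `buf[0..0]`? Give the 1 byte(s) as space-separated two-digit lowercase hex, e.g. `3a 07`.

d9

addr_hi (2b) val=1 bits=0x1 at bit 0: 0x01
id (6b) val=54 bits=0x36 at bit 2: 0xd9
word = 0xd9 → little-endian bytes:
  [0]=0xd9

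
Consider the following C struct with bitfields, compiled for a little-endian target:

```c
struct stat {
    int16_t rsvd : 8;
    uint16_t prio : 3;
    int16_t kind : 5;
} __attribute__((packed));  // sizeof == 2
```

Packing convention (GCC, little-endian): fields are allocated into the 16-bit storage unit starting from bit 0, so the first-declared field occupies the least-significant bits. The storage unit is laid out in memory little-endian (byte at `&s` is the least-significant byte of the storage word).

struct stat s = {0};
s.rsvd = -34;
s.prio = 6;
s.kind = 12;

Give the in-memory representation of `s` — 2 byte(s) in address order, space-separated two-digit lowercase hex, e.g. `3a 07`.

[0+:8] rsvd=-34 & 0xff = 0xde; word=0x00de
[8+:3] prio=6 & 0x7 = 0x6; word=0x06de
[11+:5] kind=12 & 0x1f = 0xc; word=0x66de
word = 0x66de → little-endian bytes:
  [0]=0xde  [1]=0x66

de 66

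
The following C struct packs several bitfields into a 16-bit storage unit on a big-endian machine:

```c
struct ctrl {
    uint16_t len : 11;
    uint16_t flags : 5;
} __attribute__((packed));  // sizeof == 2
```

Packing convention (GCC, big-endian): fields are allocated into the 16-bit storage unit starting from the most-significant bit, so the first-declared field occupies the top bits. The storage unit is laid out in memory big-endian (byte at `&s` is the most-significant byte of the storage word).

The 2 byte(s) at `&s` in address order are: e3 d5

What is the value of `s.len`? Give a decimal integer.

[0]=0xe3 [1]=0xd5 (big-endian) → word 0xe3d5
len [5+:11] = (word>>5) & 0x7ff = 1822  ←
flags [0+:5] = (word>>0) & 0x1f = 21

1822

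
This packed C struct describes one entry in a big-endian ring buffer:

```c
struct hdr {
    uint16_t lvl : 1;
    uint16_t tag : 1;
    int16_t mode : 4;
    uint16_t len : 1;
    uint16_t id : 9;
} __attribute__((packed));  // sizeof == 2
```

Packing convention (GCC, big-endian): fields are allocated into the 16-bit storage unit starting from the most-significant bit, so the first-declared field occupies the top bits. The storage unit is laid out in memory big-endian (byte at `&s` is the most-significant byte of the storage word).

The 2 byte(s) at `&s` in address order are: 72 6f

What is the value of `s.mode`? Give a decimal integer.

[0]=0x72 [1]=0x6f (big-endian) → word 0x726f
lvl [15+:1] = (word>>15) & 0x1 = 0
tag [14+:1] = (word>>14) & 0x1 = 1
mode [10+:4] = (word>>10) & 0xf = 12  ←
len [9+:1] = (word>>9) & 0x1 = 1
id [0+:9] = (word>>0) & 0x1ff = 111
mode signed 4b, MSB=1: 12 - 16 = -4

-4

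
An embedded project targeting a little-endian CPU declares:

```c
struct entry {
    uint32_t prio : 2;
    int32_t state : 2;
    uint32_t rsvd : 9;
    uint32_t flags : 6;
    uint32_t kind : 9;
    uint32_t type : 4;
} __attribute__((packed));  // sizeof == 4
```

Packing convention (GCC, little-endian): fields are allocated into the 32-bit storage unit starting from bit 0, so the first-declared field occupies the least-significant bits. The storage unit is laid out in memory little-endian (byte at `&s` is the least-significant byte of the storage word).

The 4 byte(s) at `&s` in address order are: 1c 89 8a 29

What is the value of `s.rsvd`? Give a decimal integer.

145

[0]=0x1c [1]=0x89 [2]=0x8a [3]=0x29 (little-endian) → word 0x298a891c
prio:2 @ bit 0 → (0x298a891c>>0)&0x3 = 0x0
state:2 @ bit 2 → (0x298a891c>>2)&0x3 = 0x3
rsvd:9 @ bit 4 → (0x298a891c>>4)&0x1ff = 0x91  ←
flags:6 @ bit 13 → (0x298a891c>>13)&0x3f = 0x14
kind:9 @ bit 19 → (0x298a891c>>19)&0x1ff = 0x131
type:4 @ bit 28 → (0x298a891c>>28)&0xf = 0x2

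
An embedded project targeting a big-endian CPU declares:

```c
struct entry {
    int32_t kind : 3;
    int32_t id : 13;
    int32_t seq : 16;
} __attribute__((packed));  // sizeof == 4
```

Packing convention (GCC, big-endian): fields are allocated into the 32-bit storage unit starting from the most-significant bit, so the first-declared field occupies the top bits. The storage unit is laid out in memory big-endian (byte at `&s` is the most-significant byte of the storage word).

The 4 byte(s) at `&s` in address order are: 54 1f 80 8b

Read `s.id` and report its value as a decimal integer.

[0]=0x54 [1]=0x1f [2]=0x80 [3]=0x8b (big-endian) → word 0x541f808b
kind:3 @ bit 29 → (0x541f808b>>29)&0x7 = 0x2
id:13 @ bit 16 → (0x541f808b>>16)&0x1fff = 0x141f  ←
seq:16 @ bit 0 → (0x541f808b>>0)&0xffff = 0x808b
id signed 13b, MSB=1: 5151 - 8192 = -3041

-3041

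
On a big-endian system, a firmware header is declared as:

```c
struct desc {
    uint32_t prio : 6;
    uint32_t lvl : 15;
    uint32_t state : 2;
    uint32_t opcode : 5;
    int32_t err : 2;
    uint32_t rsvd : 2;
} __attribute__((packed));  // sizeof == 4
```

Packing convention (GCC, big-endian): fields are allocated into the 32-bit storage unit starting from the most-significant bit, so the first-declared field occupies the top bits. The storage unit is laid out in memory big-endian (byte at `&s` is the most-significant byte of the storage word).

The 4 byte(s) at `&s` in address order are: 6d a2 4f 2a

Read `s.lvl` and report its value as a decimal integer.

13385

[0]=0x6d [1]=0xa2 [2]=0x4f [3]=0x2a (big-endian) → word 0x6da24f2a
prio [26+:6] = (word>>26) & 0x3f = 27
lvl [11+:15] = (word>>11) & 0x7fff = 13385  ←
state [9+:2] = (word>>9) & 0x3 = 3
opcode [4+:5] = (word>>4) & 0x1f = 18
err [2+:2] = (word>>2) & 0x3 = 2
rsvd [0+:2] = (word>>0) & 0x3 = 2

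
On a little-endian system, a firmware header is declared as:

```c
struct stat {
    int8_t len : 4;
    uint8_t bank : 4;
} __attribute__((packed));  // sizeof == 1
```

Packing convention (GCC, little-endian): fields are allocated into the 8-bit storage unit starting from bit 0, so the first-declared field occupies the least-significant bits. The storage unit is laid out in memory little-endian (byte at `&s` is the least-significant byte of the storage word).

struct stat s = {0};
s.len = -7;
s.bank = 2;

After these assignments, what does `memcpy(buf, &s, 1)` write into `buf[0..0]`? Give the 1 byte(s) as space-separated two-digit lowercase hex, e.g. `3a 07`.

29

len:4 = -7 → 0x9 << 0 → word 0x09
bank:4 = 2 → 0x2 << 4 → word 0x29
word = 0x29 → little-endian bytes:
  [0]=0x29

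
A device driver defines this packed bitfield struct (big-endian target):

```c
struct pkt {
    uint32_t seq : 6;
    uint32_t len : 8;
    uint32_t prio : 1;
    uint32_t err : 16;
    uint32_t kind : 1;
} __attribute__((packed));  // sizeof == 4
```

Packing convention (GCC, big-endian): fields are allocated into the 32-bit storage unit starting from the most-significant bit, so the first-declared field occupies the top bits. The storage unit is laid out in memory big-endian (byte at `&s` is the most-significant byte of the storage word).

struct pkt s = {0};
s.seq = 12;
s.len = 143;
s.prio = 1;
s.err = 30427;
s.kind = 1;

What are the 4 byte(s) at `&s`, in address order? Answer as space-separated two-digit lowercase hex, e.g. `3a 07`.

32 3e ed b7

seq (6b) val=12 bits=0xc at bit 26: 0x30000000
len (8b) val=143 bits=0x8f at bit 18: 0x323c0000
prio (1b) val=1 bits=0x1 at bit 17: 0x323e0000
err (16b) val=30427 bits=0x76db at bit 1: 0x323eedb6
kind (1b) val=1 bits=0x1 at bit 0: 0x323eedb7
word = 0x323eedb7 → big-endian bytes:
  [0]=0x32  [1]=0x3e  [2]=0xed  [3]=0xb7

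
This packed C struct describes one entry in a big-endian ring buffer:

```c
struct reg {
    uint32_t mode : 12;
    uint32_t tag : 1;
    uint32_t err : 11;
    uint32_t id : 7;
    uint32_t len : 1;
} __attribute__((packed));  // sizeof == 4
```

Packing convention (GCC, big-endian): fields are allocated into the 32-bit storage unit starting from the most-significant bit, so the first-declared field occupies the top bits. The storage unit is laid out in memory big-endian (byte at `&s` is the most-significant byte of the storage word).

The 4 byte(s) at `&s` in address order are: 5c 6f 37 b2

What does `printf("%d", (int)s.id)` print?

[0]=0x5c [1]=0x6f [2]=0x37 [3]=0xb2 (big-endian) → word 0x5c6f37b2
mode:12 @ bit 20 → (0x5c6f37b2>>20)&0xfff = 0x5c6
tag:1 @ bit 19 → (0x5c6f37b2>>19)&0x1 = 0x1
err:11 @ bit 8 → (0x5c6f37b2>>8)&0x7ff = 0x737
id:7 @ bit 1 → (0x5c6f37b2>>1)&0x7f = 0x59  ←
len:1 @ bit 0 → (0x5c6f37b2>>0)&0x1 = 0x0

89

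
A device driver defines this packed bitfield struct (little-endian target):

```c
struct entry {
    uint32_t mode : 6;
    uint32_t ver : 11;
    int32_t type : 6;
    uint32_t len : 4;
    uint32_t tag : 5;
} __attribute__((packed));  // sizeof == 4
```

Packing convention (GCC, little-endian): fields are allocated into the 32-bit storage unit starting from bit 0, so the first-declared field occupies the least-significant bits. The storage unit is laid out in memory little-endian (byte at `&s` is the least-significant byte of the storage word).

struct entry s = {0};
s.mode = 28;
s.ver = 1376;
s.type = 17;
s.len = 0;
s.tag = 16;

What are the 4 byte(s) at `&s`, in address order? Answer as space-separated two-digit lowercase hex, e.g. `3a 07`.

[0+:6] mode=28 & 0x3f = 0x1c; word=0x0000001c
[6+:11] ver=1376 & 0x7ff = 0x560; word=0x0001581c
[17+:6] type=17 & 0x3f = 0x11; word=0x0023581c
[23+:4] len=0 & 0xf = 0x0; word=0x0023581c
[27+:5] tag=16 & 0x1f = 0x10; word=0x8023581c
word = 0x8023581c → little-endian bytes:
  [0]=0x1c  [1]=0x58  [2]=0x23  [3]=0x80

1c 58 23 80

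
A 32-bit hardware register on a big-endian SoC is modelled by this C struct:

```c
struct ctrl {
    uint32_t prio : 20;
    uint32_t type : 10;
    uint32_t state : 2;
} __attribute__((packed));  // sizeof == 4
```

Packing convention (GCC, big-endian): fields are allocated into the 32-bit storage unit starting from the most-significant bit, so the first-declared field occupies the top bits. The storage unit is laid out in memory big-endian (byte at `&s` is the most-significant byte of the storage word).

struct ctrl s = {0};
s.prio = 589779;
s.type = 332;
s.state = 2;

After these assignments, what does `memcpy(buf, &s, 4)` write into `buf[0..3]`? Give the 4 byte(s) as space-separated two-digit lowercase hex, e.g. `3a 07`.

8f fd 35 32

prio:20 = 589779 → 0x8ffd3 << 12 → word 0x8ffd3000
type:10 = 332 → 0x14c << 2 → word 0x8ffd3530
state:2 = 2 → 0x2 << 0 → word 0x8ffd3532
word = 0x8ffd3532 → big-endian bytes:
  [0]=0x8f  [1]=0xfd  [2]=0x35  [3]=0x32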